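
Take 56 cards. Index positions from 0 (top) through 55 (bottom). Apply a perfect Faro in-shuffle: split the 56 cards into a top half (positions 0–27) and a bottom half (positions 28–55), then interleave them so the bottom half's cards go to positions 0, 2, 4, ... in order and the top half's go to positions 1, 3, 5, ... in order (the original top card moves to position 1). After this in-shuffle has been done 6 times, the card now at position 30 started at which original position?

Work backwards from position 30, undoing one in-shuffle at a time:
30 ← 43 ← 21 ← 10 ← 33 ← 16 ← 36
So the card now at position 30 started at position 36.

36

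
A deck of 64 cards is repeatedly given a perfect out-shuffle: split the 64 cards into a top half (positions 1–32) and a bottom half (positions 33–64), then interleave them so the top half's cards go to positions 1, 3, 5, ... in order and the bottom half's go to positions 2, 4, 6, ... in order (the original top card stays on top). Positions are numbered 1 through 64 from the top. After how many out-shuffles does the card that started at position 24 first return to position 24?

6

Follow position 24 under repeated out-shuffles:
24 → 47 → 30 → 59 → 54 → 44 → 24
It first returns after 6 out-shuffles.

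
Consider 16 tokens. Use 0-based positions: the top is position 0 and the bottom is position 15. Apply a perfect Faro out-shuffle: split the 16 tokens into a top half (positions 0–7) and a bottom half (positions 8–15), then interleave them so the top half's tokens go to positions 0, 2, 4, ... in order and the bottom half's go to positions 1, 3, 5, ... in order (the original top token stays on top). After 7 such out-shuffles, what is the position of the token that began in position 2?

Track the token's position through each out-shuffle:
2 → 4 → 8 → 1 → 2 → 4 → 8 → 1

1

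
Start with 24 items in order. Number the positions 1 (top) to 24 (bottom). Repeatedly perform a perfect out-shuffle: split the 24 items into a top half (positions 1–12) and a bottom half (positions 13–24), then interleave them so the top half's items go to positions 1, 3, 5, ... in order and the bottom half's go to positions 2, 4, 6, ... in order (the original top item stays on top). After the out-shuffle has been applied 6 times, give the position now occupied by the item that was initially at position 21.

Track the item's position through each out-shuffle:
21 → 18 → 12 → 23 → 22 → 20 → 16

16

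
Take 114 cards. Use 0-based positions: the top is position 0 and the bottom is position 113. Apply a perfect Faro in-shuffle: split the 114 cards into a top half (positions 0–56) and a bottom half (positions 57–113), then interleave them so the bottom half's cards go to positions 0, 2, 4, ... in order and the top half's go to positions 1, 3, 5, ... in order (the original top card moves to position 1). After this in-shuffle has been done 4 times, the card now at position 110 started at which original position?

85

Work backwards from position 110, undoing one in-shuffle at a time:
110 ← 112 ← 113 ← 56 ← 85
So the card now at position 110 started at position 85.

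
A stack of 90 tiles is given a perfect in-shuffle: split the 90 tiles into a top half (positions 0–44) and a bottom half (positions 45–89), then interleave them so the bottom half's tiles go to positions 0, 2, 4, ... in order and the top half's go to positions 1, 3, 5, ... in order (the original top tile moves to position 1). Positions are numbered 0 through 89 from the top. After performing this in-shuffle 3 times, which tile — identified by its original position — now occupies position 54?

Work backwards from position 54, undoing one in-shuffle at a time:
54 ← 72 ← 81 ← 40
So the tile now at position 54 started at position 40.

40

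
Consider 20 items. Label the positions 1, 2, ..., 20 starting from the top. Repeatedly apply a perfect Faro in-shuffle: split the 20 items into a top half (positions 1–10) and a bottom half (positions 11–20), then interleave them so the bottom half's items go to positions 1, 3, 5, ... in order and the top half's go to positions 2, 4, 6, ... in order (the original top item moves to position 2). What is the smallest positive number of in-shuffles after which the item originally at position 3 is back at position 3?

3

Follow position 3 under repeated in-shuffles:
3 → 6 → 12 → 3
It first returns after 3 in-shuffles.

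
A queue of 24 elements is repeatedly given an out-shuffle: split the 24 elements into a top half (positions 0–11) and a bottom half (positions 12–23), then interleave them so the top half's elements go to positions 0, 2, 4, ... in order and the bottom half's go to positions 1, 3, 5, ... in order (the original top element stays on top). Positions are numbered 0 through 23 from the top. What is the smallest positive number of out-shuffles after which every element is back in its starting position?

The out-shuffle permutes the 24 positions with cycle lengths [1, 1, 11, 11].
Every element is home exactly when every cycle has completed a whole number of laps, i.e. after lcm(1, 11) = 11 out-shuffles.

11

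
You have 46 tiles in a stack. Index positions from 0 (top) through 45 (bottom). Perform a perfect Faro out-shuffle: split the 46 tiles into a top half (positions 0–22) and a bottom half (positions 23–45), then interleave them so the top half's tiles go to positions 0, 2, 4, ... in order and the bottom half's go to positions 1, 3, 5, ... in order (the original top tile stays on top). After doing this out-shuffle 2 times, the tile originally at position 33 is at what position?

42

Track the tile's position through each out-shuffle:
33 → 21 → 42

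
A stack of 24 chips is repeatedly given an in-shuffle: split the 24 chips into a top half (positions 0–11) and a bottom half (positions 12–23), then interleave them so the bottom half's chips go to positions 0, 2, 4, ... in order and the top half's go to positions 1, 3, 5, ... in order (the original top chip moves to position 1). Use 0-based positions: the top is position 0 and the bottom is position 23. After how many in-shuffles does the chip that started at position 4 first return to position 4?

Follow position 4 under repeated in-shuffles:
4 → 9 → 19 → 14 → 4
It first returns after 4 in-shuffles.

4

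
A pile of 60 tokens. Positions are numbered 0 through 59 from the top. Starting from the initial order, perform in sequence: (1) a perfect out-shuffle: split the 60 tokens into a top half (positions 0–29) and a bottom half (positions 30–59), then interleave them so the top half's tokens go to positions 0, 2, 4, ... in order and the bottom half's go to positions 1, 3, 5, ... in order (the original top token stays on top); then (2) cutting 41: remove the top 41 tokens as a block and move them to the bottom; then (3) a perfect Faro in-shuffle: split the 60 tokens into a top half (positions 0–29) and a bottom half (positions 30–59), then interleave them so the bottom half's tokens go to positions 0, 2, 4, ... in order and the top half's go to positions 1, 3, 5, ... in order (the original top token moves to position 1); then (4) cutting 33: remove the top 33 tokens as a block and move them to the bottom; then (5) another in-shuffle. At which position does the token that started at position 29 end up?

5

Track the token from position 29 forward through each operation:
  after op 1 (out-shuffle): 29 → 58
  after op 2 (cut 41): 58 → 17
  after op 3 (in-shuffle): 17 → 35
  after op 4 (cut 33): 35 → 2
  after op 5 (in-shuffle): 2 → 5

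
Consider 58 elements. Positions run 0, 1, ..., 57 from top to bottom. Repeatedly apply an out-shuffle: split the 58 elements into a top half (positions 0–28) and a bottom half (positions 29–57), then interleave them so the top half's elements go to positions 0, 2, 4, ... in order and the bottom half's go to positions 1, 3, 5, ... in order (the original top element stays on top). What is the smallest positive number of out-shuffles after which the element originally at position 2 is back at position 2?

Follow position 2 under repeated out-shuffles:
2 → 4 → 8 → 16 → 32 → 7 → 14 → 28 → 56 → 55 → 53 → 49 → 41 → 25 → 50 → 43 → 29 → 1 → 2
It first returns after 18 out-shuffles.

18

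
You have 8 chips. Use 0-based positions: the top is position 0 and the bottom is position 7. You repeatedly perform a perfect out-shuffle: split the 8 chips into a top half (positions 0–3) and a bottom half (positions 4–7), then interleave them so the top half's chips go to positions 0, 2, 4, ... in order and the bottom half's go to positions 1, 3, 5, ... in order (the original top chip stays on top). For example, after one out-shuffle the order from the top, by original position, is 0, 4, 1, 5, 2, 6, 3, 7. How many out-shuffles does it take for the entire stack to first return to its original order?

3

The out-shuffle permutes the 8 positions with cycle lengths [1, 1, 3, 3].
Every chip is home exactly when every cycle has completed a whole number of laps, i.e. after lcm(1, 3) = 3 out-shuffles.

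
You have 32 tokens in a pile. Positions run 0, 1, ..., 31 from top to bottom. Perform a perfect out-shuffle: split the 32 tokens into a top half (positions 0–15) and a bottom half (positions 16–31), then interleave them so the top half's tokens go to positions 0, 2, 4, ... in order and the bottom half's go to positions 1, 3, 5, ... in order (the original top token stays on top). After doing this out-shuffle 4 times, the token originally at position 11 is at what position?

21

Track the token's position through each out-shuffle:
11 → 22 → 13 → 26 → 21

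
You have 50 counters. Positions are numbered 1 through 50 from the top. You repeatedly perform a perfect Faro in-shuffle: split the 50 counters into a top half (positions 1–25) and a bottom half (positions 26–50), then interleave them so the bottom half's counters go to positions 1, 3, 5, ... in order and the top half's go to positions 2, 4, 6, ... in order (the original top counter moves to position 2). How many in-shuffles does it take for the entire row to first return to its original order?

The in-shuffle permutes the 50 positions with cycle lengths [2, 8, 8, 8, 8, 8, 8].
Every counter is home exactly when every cycle has completed a whole number of laps, i.e. after lcm(2, 8) = 8 in-shuffles.

8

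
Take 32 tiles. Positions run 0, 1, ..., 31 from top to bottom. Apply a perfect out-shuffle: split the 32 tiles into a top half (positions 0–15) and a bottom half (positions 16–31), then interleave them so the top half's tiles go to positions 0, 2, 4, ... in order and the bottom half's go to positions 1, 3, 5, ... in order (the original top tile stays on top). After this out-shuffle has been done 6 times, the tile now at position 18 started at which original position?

Work backwards from position 18, undoing one out-shuffle at a time:
18 ← 9 ← 20 ← 10 ← 5 ← 18 ← 9
So the tile now at position 18 started at position 9.

9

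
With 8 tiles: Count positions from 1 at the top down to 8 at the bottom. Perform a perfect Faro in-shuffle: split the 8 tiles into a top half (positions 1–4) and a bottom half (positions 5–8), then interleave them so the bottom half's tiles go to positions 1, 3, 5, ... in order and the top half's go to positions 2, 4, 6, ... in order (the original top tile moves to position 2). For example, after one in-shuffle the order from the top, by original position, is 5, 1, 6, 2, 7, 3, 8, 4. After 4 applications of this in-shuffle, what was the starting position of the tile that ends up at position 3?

Work backwards from position 3, undoing one in-shuffle at a time:
3 ← 6 ← 3 ← 6 ← 3
So the tile now at position 3 started at position 3.

3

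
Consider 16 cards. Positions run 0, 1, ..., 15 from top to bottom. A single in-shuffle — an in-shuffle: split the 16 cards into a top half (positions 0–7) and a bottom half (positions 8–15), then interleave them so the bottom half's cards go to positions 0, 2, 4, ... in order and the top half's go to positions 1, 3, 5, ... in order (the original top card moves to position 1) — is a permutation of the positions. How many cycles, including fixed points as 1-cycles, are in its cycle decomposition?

Trace each unvisited position around until it returns:
(0 1 3 7 15 14 12 8) (2 5 11 6 13 10 4 9)
2 cycles in total.

2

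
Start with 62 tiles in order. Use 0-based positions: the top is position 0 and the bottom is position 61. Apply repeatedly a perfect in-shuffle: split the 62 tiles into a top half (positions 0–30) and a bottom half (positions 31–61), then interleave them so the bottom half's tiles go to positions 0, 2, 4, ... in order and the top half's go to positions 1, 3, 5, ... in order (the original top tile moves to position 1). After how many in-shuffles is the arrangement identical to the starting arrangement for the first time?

The in-shuffle permutes the 62 positions with cycle lengths [2, 3, 3, 6, 6, 6, 6, 6, 6, 6, 6, 6].
Every tile is home exactly when every cycle has completed a whole number of laps, i.e. after lcm(2, 3, 6) = 6 in-shuffles.

6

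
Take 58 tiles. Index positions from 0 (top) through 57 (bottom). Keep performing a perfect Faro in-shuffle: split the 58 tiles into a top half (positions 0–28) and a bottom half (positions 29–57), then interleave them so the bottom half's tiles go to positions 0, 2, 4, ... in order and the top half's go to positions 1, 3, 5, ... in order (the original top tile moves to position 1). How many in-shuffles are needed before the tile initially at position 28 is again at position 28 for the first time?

58

Follow position 28 under repeated in-shuffles:
28 → 57 → 56 → 54 → 50 → 42 → 26 → 53 → ... → 28 (length 58)
It first returns after 58 in-shuffles.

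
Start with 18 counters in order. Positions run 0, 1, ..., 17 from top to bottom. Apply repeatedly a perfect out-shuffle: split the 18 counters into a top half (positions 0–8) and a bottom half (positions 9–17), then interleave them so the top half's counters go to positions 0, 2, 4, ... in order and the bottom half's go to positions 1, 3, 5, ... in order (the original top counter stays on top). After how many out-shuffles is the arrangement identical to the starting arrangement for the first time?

The out-shuffle permutes the 18 positions with cycle lengths [1, 1, 8, 8].
Every counter is home exactly when every cycle has completed a whole number of laps, i.e. after lcm(1, 8) = 8 out-shuffles.

8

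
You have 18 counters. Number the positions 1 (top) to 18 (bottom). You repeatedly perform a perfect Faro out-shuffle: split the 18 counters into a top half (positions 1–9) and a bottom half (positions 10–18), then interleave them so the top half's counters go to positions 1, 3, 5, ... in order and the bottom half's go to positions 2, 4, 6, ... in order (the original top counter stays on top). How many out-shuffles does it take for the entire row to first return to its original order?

The out-shuffle permutes the 18 positions with cycle lengths [1, 1, 8, 8].
Every counter is home exactly when every cycle has completed a whole number of laps, i.e. after lcm(1, 8) = 8 out-shuffles.

8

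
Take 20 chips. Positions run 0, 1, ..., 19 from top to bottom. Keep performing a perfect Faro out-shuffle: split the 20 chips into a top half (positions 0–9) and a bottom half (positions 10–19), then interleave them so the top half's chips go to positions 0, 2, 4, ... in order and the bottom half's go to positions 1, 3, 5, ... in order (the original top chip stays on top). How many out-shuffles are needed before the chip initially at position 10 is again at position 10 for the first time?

18

Follow position 10 under repeated out-shuffles:
10 → 1 → 2 → 4 → 8 → 16 → 13 → 7 → 14 → 9 → 18 → 17 → 15 → 11 → 3 → 6 → 12 → 5 → 10
It first returns after 18 out-shuffles.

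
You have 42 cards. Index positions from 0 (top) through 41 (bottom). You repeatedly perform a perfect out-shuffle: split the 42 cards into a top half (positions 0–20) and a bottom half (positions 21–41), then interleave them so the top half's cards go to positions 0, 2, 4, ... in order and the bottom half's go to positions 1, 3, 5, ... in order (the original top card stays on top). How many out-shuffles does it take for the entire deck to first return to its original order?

The out-shuffle permutes the 42 positions with cycle lengths [1, 1, 20, 20].
Every card is home exactly when every cycle has completed a whole number of laps, i.e. after lcm(1, 20) = 20 out-shuffles.

20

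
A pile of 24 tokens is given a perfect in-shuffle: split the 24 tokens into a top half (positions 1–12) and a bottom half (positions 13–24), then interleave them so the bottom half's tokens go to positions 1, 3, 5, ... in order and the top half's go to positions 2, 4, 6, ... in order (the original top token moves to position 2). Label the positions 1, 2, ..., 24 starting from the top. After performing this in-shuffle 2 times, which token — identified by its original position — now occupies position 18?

Work backwards from position 18, undoing one in-shuffle at a time:
18 ← 9 ← 17
So the token now at position 18 started at position 17.

17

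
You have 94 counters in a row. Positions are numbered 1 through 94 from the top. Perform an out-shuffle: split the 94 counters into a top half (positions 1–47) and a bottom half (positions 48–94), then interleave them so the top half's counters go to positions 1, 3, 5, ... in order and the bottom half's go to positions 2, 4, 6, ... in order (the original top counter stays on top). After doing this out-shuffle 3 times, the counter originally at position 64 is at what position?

Track the counter's position through each out-shuffle:
64 → 34 → 67 → 40

40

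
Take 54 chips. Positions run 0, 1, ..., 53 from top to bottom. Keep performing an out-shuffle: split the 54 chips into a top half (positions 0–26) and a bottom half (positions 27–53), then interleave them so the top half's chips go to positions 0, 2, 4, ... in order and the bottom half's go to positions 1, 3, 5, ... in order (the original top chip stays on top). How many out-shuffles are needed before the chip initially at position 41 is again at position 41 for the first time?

52

Follow position 41 under repeated out-shuffles:
41 → 29 → 5 → 10 → 20 → 40 → 27 → 1 → ... → 41 (length 52)
It first returns after 52 out-shuffles.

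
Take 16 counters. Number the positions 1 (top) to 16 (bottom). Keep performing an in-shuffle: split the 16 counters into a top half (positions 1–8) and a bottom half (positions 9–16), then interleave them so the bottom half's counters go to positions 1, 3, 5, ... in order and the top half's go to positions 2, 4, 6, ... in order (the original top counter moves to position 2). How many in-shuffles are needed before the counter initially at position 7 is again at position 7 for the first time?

8

Follow position 7 under repeated in-shuffles:
7 → 14 → 11 → 5 → 10 → 3 → 6 → 12 → 7
It first returns after 8 in-shuffles.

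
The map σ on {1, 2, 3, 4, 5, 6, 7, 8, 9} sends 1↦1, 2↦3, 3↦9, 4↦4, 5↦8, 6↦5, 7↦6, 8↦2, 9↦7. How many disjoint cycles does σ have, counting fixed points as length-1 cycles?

3

Cycle decomposition: (1) (2 3 9 7 6 5 8) (4).
3 cycles.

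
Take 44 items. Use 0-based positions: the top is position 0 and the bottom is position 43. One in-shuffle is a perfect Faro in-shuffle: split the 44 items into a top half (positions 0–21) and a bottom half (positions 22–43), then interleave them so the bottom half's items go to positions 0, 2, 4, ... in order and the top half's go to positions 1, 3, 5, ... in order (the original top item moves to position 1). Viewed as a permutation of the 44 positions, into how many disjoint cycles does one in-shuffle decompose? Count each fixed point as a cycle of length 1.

Trace each unvisited position around until it returns:
(0 1 3 7 15 31 ... len 12) (2 5 11 23) (4 9 19 39 34 24) (6 13 27 10 21 43 ... len 12) (8 17 35 26) (14 29) (20 41 38 32)
7 cycles in total.

7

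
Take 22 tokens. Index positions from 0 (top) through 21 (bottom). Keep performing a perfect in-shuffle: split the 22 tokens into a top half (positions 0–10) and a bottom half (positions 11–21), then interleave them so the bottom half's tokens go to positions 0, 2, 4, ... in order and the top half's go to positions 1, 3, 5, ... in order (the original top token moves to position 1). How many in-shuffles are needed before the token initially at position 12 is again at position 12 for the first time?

11

Follow position 12 under repeated in-shuffles:
12 → 2 → 5 → 11 → 0 → 1 → 3 → 7 → 15 → 8 → 17 → 12
It first returns after 11 in-shuffles.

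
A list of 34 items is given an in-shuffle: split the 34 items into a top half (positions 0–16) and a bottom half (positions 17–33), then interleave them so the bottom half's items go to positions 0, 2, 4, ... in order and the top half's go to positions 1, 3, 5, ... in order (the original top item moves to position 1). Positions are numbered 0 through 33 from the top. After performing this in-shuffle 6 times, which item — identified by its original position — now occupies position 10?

Work backwards from position 10, undoing one in-shuffle at a time:
10 ← 22 ← 28 ← 31 ← 15 ← 7 ← 3
So the item now at position 10 started at position 3.

3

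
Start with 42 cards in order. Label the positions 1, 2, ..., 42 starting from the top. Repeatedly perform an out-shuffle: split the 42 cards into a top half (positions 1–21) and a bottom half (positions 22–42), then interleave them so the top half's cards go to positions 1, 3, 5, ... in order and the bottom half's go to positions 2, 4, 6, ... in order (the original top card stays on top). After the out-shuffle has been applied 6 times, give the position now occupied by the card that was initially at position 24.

38

Track the card's position through each out-shuffle:
24 → 6 → 11 → 21 → 41 → 40 → 38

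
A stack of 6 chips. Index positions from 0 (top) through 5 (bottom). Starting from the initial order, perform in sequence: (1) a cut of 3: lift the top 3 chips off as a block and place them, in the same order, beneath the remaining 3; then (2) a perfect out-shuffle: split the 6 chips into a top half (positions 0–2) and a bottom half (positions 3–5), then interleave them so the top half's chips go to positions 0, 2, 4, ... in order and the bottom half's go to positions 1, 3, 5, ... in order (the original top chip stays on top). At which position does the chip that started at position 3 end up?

Track the chip from position 3 forward through each operation:
  after op 1 (cut 3): 3 → 0
  after op 2 (out-shuffle): 0 → 0

0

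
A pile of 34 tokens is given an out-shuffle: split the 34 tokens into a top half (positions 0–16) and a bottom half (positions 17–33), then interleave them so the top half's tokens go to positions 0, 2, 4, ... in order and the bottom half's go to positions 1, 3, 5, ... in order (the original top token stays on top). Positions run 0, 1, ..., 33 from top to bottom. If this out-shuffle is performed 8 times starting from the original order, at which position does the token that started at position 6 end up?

Track the token's position through each out-shuffle:
6 → 12 → 24 → 15 → 30 → 27 → 21 → 9 → 18

18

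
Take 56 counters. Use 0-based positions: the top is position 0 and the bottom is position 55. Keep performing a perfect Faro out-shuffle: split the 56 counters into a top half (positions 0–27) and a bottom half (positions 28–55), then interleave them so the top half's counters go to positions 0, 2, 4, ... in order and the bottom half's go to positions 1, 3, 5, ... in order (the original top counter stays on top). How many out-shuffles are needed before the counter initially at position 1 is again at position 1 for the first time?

20

Follow position 1 under repeated out-shuffles:
1 → 2 → 4 → 8 → 16 → 32 → 9 → 18 → 36 → 17 → 34 → 13 → 26 → 52 → 49 → 43 → 31 → 7 → 14 → 28 → 1
It first returns after 20 out-shuffles.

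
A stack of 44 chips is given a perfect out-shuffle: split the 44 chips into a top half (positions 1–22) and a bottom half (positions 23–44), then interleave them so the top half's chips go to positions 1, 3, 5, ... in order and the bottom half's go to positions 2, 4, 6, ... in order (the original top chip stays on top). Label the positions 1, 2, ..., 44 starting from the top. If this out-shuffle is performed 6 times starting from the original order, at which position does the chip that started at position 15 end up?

Track the chip's position through each out-shuffle:
15 → 29 → 14 → 27 → 10 → 19 → 37

37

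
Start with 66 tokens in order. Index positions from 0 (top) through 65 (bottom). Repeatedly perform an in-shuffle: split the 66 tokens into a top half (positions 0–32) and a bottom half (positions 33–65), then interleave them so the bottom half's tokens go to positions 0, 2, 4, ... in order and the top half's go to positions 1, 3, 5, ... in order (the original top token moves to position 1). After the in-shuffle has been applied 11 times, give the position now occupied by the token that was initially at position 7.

35

Track the token's position through each in-shuffle:
7 → 15 → 31 → 63 → 60 → 54 → 42 → 18 → 37 → 8 → 17 → 35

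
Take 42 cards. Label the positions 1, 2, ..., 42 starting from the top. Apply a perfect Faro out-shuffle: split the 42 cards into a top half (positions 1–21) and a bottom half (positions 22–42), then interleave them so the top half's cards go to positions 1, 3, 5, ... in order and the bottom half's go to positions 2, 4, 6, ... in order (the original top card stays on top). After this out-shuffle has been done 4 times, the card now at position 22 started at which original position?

Work backwards from position 22, undoing one out-shuffle at a time:
22 ← 32 ← 37 ← 19 ← 10
So the card now at position 22 started at position 10.

10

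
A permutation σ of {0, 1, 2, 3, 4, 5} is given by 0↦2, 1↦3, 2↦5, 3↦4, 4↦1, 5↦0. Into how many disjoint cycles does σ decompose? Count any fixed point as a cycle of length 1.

Cycle decomposition: (0 2 5) (1 3 4).
2 cycles.

2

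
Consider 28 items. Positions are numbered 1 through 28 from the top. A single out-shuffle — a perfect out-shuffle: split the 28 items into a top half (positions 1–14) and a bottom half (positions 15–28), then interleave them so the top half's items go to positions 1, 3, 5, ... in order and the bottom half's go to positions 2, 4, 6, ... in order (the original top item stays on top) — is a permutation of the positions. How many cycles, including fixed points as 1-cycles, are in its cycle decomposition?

5

Trace each unvisited position around until it returns:
(1) (2 3 5 9 17 6 ... len 18) (4 7 13 25 22 16) (10 19) (28)
5 cycles in total.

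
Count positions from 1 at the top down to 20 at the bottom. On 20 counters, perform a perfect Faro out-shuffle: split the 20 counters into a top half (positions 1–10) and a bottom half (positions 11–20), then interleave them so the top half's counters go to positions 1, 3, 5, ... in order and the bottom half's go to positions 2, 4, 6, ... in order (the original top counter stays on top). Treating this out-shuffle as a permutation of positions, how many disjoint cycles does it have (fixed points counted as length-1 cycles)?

3

Trace each unvisited position around until it returns:
(1) (2 3 5 9 17 14 ... len 18) (20)
3 cycles in total.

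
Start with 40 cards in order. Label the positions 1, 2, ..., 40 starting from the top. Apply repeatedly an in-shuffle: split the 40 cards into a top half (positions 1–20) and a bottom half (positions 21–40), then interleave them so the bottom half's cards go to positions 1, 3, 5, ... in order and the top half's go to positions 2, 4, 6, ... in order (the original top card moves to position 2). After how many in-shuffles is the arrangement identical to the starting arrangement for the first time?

The in-shuffle permutes the 40 positions with cycle lengths [20, 20].
Every card is home exactly when every cycle has completed a whole number of laps, i.e. after lcm(20) = 20 in-shuffles.

20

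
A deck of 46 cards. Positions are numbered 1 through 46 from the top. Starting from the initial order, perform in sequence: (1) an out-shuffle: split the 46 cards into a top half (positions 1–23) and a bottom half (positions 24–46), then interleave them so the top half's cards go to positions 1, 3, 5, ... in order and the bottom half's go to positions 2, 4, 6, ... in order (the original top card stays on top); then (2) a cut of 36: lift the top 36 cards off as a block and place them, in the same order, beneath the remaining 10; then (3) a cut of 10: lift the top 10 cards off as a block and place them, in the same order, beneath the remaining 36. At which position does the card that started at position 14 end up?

27

Track the card from position 14 forward through each operation:
  after op 1 (out-shuffle): 14 → 27
  after op 2 (cut 36): 27 → 37
  after op 3 (cut 10): 37 → 27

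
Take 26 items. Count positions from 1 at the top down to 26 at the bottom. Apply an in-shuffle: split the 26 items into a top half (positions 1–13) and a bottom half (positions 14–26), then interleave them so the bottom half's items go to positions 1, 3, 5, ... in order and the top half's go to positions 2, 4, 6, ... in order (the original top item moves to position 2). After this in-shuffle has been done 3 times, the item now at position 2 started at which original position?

Work backwards from position 2, undoing one in-shuffle at a time:
2 ← 1 ← 14 ← 7
So the item now at position 2 started at position 7.

7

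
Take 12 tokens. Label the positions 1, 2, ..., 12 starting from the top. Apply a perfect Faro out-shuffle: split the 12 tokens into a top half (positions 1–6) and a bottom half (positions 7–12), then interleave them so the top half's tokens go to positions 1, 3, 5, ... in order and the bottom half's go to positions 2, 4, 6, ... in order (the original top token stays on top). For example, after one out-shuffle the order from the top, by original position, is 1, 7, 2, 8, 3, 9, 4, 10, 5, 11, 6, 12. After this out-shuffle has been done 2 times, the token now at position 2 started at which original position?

Work backwards from position 2, undoing one out-shuffle at a time:
2 ← 7 ← 4
So the token now at position 2 started at position 4.

4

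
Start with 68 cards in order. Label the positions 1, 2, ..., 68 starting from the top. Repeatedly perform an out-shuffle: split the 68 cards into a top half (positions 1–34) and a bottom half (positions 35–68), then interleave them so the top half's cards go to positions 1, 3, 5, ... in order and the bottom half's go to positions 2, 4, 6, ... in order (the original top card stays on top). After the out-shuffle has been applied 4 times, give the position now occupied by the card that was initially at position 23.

Track the card's position through each out-shuffle:
23 → 45 → 22 → 43 → 18

18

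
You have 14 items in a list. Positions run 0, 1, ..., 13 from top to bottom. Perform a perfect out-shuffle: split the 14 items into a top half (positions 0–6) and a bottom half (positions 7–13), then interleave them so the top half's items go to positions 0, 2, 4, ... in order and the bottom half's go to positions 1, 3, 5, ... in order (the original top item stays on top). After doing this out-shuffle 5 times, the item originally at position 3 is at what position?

5

Track the item's position through each out-shuffle:
3 → 6 → 12 → 11 → 9 → 5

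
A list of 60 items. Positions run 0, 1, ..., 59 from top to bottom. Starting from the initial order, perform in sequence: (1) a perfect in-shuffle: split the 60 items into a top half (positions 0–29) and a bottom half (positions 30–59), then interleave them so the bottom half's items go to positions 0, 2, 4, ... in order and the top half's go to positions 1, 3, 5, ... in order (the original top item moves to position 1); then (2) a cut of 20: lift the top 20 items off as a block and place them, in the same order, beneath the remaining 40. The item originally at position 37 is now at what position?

54

Track the item from position 37 forward through each operation:
  after op 1 (in-shuffle): 37 → 14
  after op 2 (cut 20): 14 → 54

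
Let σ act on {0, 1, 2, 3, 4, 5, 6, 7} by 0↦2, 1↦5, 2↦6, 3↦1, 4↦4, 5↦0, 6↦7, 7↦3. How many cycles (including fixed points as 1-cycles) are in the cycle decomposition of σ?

2

Cycle decomposition: (0 2 6 7 3 1 5) (4).
2 cycles.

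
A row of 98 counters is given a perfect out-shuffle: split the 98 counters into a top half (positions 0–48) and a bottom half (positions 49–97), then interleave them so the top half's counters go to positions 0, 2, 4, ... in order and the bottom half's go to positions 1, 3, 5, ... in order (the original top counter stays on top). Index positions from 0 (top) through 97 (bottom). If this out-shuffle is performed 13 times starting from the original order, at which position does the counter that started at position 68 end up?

82

Track position through each out-shuffle: 68 → 39 → 78 → 59 → 21 → ... (continuing for 13 shuffles total) → 82.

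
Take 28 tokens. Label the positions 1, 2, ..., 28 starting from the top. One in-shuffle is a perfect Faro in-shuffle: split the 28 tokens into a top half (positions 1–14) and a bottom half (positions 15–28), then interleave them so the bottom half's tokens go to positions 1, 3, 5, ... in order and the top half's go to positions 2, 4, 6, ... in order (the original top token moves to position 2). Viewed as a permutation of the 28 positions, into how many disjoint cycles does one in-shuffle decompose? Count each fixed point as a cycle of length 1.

Trace each unvisited position around until it returns:
(1 2 4 8 16 3 ... len 28)
1 cycle in total.

1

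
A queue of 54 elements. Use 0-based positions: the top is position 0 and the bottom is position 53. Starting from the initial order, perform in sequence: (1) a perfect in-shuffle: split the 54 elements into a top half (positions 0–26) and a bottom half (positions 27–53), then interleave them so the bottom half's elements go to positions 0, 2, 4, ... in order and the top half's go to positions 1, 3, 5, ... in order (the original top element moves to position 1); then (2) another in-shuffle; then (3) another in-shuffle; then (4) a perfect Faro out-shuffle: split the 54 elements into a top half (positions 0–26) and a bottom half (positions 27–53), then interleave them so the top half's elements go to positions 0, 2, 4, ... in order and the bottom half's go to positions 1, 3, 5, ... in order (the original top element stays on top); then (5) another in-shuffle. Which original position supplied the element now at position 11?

Undo the operations in reverse order, starting from position 11:
  undo op 5 (in-shuffle, from top half): 11 ← 5
  undo op 4 (out-shuffle, from bottom half): 5 ← 29
  undo op 3 (in-shuffle, from top half): 29 ← 14
  undo op 2 (in-shuffle, from bottom half): 14 ← 34
  undo op 1 (in-shuffle, from bottom half): 34 ← 44
So the element at position 11 came from original position 44.

44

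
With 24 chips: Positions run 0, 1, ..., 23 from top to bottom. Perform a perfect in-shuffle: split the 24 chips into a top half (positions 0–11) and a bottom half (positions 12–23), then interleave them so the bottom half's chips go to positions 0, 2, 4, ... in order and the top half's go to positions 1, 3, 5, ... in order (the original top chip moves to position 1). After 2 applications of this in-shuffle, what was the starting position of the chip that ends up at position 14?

9

Work backwards from position 14, undoing one in-shuffle at a time:
14 ← 19 ← 9
So the chip now at position 14 started at position 9.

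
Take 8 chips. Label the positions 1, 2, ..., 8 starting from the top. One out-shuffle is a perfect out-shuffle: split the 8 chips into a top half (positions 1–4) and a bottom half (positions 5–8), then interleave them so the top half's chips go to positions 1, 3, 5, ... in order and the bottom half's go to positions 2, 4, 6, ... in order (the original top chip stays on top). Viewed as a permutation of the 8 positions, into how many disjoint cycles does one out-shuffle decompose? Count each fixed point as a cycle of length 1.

Trace each unvisited position around until it returns:
(1) (2 3 5) (4 7 6) (8)
4 cycles in total.

4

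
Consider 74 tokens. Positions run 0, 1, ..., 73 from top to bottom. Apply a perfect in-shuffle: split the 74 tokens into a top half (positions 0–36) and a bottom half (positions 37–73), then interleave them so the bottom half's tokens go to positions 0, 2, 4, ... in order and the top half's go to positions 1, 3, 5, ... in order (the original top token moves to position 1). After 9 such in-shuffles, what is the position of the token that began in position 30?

46

Track the token's position through each in-shuffle:
30 → 61 → 48 → 22 → 45 → 16 → 33 → 67 → 60 → 46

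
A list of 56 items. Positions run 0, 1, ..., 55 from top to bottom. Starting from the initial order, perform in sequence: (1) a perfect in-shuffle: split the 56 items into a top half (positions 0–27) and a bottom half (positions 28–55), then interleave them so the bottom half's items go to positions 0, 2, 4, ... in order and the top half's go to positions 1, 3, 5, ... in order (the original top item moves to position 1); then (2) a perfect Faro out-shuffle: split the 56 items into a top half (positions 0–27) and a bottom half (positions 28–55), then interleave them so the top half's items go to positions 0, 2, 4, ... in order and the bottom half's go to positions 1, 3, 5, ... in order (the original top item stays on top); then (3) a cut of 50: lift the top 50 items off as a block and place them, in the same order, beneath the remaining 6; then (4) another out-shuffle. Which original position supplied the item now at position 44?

32

Undo the operations in reverse order, starting from position 44:
  undo op 4 (out-shuffle, from top half): 44 ← 22
  undo op 3 (cut 50): 22 ← 16
  undo op 2 (out-shuffle, from top half): 16 ← 8
  undo op 1 (in-shuffle, from bottom half): 8 ← 32
So the item at position 44 came from original position 32.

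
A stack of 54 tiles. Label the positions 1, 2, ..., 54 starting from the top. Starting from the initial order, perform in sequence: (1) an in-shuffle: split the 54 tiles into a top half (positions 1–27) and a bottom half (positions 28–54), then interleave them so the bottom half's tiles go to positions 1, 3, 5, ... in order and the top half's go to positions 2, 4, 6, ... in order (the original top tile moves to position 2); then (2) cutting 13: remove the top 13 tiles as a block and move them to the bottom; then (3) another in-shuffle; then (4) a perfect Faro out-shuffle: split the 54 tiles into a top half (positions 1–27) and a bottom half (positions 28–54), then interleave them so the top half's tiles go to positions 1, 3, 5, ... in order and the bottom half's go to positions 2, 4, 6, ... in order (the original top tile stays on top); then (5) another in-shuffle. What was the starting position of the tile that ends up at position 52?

Undo the operations in reverse order, starting from position 52:
  undo op 5 (in-shuffle, from top half): 52 ← 26
  undo op 4 (out-shuffle, from bottom half): 26 ← 40
  undo op 3 (in-shuffle, from top half): 40 ← 20
  undo op 2 (cut 13): 20 ← 33
  undo op 1 (in-shuffle, from bottom half): 33 ← 44
So the tile at position 52 came from original position 44.

44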